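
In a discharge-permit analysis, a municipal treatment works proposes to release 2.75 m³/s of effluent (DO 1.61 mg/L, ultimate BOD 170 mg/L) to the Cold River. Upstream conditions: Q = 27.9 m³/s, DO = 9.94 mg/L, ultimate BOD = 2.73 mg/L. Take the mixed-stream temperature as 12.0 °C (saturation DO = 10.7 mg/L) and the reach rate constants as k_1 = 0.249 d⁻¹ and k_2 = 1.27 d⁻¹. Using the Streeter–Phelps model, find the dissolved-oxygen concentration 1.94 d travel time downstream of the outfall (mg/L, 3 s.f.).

DO ≈ 8.27 mg/L

Mixed DO = (27.9×9.94 + 2.75×1.61)/(27.9+2.75) = 281.8/30.65 = 9.193 mg/L.
Mixed L₀ = (27.9×2.73 + 2.75×170)/(30.65) = 543.7/30.65 = 17.74 mg/L.
Initial deficit D₀ = C_s − DO₀ = 10.7 − 9.193 = 1.507 mg/L.
D(1.94) = [0.249×17.74/(1.27−0.249)](e^(−0.249×1.94) − e^(−1.27×1.94)) + 1.507 e^(−1.27×1.94)
= 4.326 × (0.6169 − 0.08511) + 1.507 × 0.08511 = 2.429 mg/L.
DO = 10.7 − 2.429 = 8.271 mg/L.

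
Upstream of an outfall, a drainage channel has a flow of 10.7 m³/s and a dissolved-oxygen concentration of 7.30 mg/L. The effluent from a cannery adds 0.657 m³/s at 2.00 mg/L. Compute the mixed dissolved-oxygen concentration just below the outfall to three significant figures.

Flow-weighted mixing: C = (Q_r C_r + Q_w C_w)/(Q_r + Q_w)
= (10.7×7.30 + 0.657×2.00)/(10.7 + 0.657) = 79.42/11.36 = 6.993 mg/L.

6.99 mg/L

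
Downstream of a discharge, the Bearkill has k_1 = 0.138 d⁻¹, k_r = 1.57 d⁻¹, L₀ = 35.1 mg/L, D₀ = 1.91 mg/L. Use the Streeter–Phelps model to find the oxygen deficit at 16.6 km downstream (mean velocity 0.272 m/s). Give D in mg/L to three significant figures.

D ≈ 2.58 mg/L

Travel time t = x/v = 16.6 km / (0.272 m/s) = 16600 m / 0.272 m/s = 61030 s = 0.7064 d.
k_1 L₀/(k_r−k_1) = 0.138×35.1/(1.57−0.138) = 4.844/1.432 = 3.383 mg/L.
e^(−k_1 t) = e^(−0.138×0.7064) = 0.9071; e^(−k_r t) = e^(−1.57×0.7064) = 0.3299.
D = 3.383 × (0.9071 − 0.3299) + 1.91 × 0.3299 = 1.952 + 0.6301 = 2.583 mg/L.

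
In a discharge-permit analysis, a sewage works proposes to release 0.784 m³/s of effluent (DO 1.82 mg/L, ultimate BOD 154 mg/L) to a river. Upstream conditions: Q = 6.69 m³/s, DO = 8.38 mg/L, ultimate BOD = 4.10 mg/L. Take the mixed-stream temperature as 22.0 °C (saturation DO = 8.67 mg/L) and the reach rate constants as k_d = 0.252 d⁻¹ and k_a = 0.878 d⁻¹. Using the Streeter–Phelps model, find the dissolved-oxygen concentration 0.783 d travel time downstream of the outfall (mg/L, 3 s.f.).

Mixed DO = (6.69×8.38 + 0.784×1.82)/(6.69+0.784) = 57.49/7.474 = 7.692 mg/L.
Mixed L₀ = (6.69×4.10 + 0.784×154)/(7.474) = 148.2/7.474 = 19.82 mg/L.
Initial deficit D₀ = C_s − DO₀ = 8.67 − 7.692 = 0.9781 mg/L.
D(0.783) = [0.252×19.82/(0.878−0.252)](e^(−0.252×0.783) − e^(−0.878×0.783)) + 0.9781 e^(−0.878×0.783)
= 7.980 × (0.8209 − 0.5028) + 0.9781 × 0.5028 = 3.030 mg/L.
DO = 8.67 − 3.030 = 5.640 mg/L.

DO ≈ 5.64 mg/L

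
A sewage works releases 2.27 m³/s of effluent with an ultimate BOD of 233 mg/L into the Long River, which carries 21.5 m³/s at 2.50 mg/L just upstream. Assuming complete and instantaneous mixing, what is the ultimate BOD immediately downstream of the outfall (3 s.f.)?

24.5 mg/L

Flow-weighted mixing: C = (Q_r C_r + Q_w C_w)/(Q_r + Q_w)
= (21.5×2.50 + 2.27×233)/(21.5 + 2.27) = 582.7/23.77 = 24.51 mg/L.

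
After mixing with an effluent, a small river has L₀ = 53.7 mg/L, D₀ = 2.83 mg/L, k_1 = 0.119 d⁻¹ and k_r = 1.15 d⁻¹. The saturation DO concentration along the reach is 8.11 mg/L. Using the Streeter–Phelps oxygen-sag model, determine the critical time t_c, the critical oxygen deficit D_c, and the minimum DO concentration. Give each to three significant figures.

t_c ≈ 1.61 d; D_c ≈ 4.59 mg/L; min DO ≈ 3.52 mg/L

With k_r/k_1 = 9.664 and 1 − D₀(k_r−k_1)/(k_1 L₀) = 0.5434,
t_c = ln(9.664 × 0.5434) / (1.15 − 0.119) = ln(5.251) / 1.031 = 1.659/1.031 = 1.609 d.
D_c = (k_1/k_r) L₀ e^(−k_1 t_c) = (0.119/1.15) × 53.7 × e^(−0.119×1.609) = 0.1035 × 53.7 × 0.8258 = 4.589 mg/L.
Minimum DO = C_s − D_c = 8.11 − 4.589 = 3.521 mg/L.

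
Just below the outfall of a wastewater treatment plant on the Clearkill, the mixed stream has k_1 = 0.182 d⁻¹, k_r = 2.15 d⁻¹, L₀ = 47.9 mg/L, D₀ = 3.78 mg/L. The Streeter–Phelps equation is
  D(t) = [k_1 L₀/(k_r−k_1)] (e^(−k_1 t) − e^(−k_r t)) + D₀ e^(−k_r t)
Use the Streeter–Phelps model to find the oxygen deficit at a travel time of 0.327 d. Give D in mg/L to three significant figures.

D ≈ 3.85 mg/L

k_1 L₀/(k_r−k_1) = 0.182×47.9/(2.15−0.182) = 8.718/1.968 = 4.430 mg/L.
e^(−k_1 t) = e^(−0.182×0.3270) = 0.9422; e^(−k_r t) = e^(−2.15×0.3270) = 0.4951.
D = 4.430 × (0.9422 − 0.4951) + 3.78 × 0.4951 = 1.981 + 1.871 = 3.852 mg/L.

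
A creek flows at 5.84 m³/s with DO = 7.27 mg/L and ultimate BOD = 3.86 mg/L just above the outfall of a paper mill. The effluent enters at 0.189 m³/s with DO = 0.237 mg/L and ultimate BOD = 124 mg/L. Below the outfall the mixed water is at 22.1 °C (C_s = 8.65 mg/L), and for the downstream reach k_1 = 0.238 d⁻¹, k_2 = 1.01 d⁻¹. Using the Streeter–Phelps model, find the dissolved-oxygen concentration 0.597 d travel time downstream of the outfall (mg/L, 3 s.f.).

Mixed DO = (5.84×7.27 + 0.189×0.237)/(5.84+0.189) = 42.50/6.029 = 7.050 mg/L.
Mixed L₀ = (5.84×3.86 + 0.189×124)/(6.029) = 45.98/6.029 = 7.626 mg/L.
Initial deficit D₀ = C_s − DO₀ = 8.65 − 7.050 = 1.600 mg/L.
D(0.597) = [0.238×7.626/(1.01−0.238)](e^(−0.238×0.597) − e^(−1.01×0.597)) + 1.600 e^(−1.01×0.597)
= 2.351 × (0.8675 − 0.5472) + 1.600 × 0.5472 = 1.629 mg/L.
DO = 8.65 − 1.629 = 7.021 mg/L.

DO ≈ 7.02 mg/L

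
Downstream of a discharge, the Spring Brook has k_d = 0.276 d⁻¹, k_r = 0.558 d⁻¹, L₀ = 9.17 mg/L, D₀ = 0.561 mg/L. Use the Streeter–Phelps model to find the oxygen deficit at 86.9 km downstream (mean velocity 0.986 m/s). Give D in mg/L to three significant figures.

Travel time t = x/v = 86.9 km / (0.986 m/s) = 86900 m / 0.986 m/s = 88130 s = 1.020 d.
k_d L₀/(k_r−k_d) = 0.276×9.17/(0.558−0.276) = 2.531/0.2820 = 8.975 mg/L.
e^(−k_d t) = e^(−0.276×1.020) = 0.7546; e^(−k_r t) = e^(−0.558×1.020) = 0.5660.
D = 8.975 × (0.7546 − 0.5660) + 0.561 × 0.5660 = 1.693 + 0.3175 = 2.011 mg/L.

D ≈ 2.01 mg/L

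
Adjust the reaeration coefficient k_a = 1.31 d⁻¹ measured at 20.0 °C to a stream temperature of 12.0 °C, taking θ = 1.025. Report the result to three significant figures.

k_a(T₂) = k_a(T₁) · θ^(T₂−T₁) = 1.31 × 1.025^(12.0−20.0)
= 1.31 × 1.025^-8.00 = 1.31 × 0.8207 = 1.075 d⁻¹.

k_a ≈ 1.08 d⁻¹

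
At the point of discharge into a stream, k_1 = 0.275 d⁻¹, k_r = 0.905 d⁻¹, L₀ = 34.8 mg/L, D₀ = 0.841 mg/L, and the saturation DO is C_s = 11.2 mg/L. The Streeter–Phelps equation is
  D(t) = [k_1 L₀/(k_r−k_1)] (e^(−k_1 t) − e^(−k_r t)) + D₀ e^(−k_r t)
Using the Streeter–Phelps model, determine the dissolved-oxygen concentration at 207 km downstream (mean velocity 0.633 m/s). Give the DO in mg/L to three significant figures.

DO ≈ 6.30 mg/L

Travel time t = x/v = 207 km / (0.633 m/s) = 207000 m / 0.633 m/s = 327000 s = 3.785 d.
k_1 L₀/(k_r−k_1) = 0.275×34.8/(0.905−0.275) = 9.570/0.6300 = 15.19 mg/L.
e^(−k_1 t) = e^(−0.275×3.785) = 0.3532; e^(−k_r t) = e^(−0.905×3.785) = 0.03254.
D = 15.19 × (0.3532 − 0.03254) + 0.841 × 0.03254 = 4.870 + 0.02737 = 4.898 mg/L.
DO = C_s − D = 11.2 − 4.898 = 6.302 mg/L.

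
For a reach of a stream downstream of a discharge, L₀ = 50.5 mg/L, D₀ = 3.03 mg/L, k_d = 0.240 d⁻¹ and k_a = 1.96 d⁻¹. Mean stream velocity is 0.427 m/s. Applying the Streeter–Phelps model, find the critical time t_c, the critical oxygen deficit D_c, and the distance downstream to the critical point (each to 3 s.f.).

With k_a/k_d = 8.167 and 1 − D₀(k_a−k_d)/(k_d L₀) = 0.5700,
t_c = ln(8.167 × 0.5700) / (1.96 − 0.240) = ln(4.655) / 1.720 = 1.538/1.720 = 0.8942 d.
L(t_c) = L₀ e^(−k_d t_c) = 50.5 × 0.8069 = 40.75 mg/L, and at the critical point k_a D_c = k_d L, so D_c = (0.240/1.96) × 40.75 = 4.989 mg/L.
x_c = v t_c = 0.427 m/s × 0.8942 d × 86400 s/d = 32990 m ≈ 33.0 km.

t_c ≈ 0.894 d; D_c ≈ 4.99 mg/L; x_c ≈ 33.0 km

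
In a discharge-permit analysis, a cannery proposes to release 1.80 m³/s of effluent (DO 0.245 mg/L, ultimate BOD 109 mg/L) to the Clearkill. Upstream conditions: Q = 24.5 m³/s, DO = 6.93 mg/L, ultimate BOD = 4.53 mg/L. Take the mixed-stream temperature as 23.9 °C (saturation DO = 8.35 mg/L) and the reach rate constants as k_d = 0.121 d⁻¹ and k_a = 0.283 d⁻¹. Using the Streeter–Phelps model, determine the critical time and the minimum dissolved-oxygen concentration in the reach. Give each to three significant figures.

t_c ≈ 3.75 d; minimum DO ≈ 5.18 mg/L

Mixed DO = (24.5×6.93 + 1.80×0.245)/(24.5+1.80) = 170.2/26.30 = 6.472 mg/L.
Mixed L₀ = (24.5×4.53 + 1.80×109)/(26.30) = 307.2/26.30 = 11.68 mg/L.
Initial deficit D₀ = C_s − DO₀ = 8.35 − 6.472 = 1.878 mg/L.
t_c = (1/0.1620) ln[(0.283/0.121)(1 − 1.878×0.1620/(0.121×11.68))] = 6.173 × ln(1.835) = 3.749 d.
D_c = (0.121/0.283) × 11.68 × e^(−0.121×3.749) = 0.4276 × 11.68 × 0.6353 = 3.173 mg/L.
Minimum DO = 8.35 − 3.173 = 5.177 mg/L.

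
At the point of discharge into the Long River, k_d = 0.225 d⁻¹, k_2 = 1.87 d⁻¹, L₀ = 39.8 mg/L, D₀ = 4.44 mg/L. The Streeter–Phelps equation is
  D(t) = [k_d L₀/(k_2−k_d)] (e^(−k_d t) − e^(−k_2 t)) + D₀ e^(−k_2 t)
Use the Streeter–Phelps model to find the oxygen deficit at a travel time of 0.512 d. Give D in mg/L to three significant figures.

k_d L₀/(k_2−k_d) = 0.225×39.8/(1.87−0.225) = 8.955/1.645 = 5.444 mg/L.
e^(−k_d t) = e^(−0.225×0.5120) = 0.8912; e^(−k_2 t) = e^(−1.87×0.5120) = 0.3839.
D = 5.444 × (0.8912 − 0.3839) + 4.44 × 0.3839 = 2.762 + 1.704 = 4.466 mg/L.

D ≈ 4.47 mg/L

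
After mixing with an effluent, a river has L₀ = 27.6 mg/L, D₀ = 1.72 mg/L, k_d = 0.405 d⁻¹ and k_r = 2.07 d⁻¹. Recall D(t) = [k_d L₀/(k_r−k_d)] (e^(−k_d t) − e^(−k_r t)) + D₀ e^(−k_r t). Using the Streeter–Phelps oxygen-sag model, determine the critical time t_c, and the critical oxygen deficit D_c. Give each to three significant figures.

t_c ≈ 0.802 d; D_c ≈ 3.90 mg/L

At the critical point dD/dt = 0, so k_d L₀ e^(−k_d t) = k_r D. Substituting D(t) from the Streeter–Phelps equation and solving for t gives
t_c = ln[(k_r/k_d)(1 − D₀(k_r−k_d)/(k_d L₀))] / (k_r−k_d).
Here k_r−k_d = 1.665 d⁻¹ and 1 − D₀(k_r−k_d)/(k_d L₀) = 1 − 1.72×1.665/(0.405×27.6) = 0.7438, so
t_c = ln(5.111 × 0.7438) / 1.665 = 1.335 / 1.665 = 0.8021 d.
L(t_c) = L₀ e^(−k_d t_c) = 27.6 × 0.7226 = 19.95 mg/L, and at the critical point k_r D_c = k_d L, so D_c = (0.405/2.07) × 19.95 = 3.902 mg/L.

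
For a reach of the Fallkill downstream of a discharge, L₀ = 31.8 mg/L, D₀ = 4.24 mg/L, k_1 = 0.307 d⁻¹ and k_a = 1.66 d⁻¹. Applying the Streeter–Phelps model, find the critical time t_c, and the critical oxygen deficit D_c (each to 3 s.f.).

t_c ≈ 0.593 d; D_c ≈ 4.90 mg/L

t_c = [1/(k_a−k_1)] ln[(k_a/k_1)(1 − D₀(k_a−k_1)/(k_1 L₀))]
= [1/(1.66−0.307)] ln[(1.66/0.307)(1 − 4.24×1.353/(0.307×31.8))]
= (1/1.353) ln[5.407 × 0.4124] = 0.7391 × ln(2.230) = 0.7391 × 0.8019 = 0.5927 d.
D_c = (k_1/k_a) L₀ e^(−k_1 t_c) = (0.307/1.66) × 31.8 × e^(−0.307×0.5927) = 0.1849 × 31.8 × 0.8336 = 4.903 mg/L.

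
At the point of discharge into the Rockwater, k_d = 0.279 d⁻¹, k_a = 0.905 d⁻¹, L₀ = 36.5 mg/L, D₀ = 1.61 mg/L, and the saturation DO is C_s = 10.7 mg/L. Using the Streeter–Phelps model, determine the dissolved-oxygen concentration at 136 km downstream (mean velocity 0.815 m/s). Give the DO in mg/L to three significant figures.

DO ≈ 3.76 mg/L

Travel time t = x/v = 136 km / (0.815 m/s) = 136000 m / 0.815 m/s = 166900 s = 1.931 d.
k_d L₀/(k_a−k_d) = 0.279×36.5/(0.905−0.279) = 10.18/0.6260 = 16.27 mg/L.
e^(−k_d t) = e^(−0.279×1.931) = 0.5834; e^(−k_a t) = e^(−0.905×1.931) = 0.1741.
D = 16.27 × (0.5834 − 0.1741) + 1.61 × 0.1741 = 6.658 + 0.2804 = 6.938 mg/L.
DO = C_s − D = 10.7 − 6.938 = 3.762 mg/L.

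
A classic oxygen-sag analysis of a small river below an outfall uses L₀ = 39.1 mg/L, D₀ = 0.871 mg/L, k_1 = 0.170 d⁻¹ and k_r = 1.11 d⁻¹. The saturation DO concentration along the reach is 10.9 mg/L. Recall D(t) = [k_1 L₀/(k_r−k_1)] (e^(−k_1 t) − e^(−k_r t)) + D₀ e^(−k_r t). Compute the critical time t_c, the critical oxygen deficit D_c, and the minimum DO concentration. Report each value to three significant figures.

t_c ≈ 1.86 d; D_c ≈ 4.37 mg/L; min DO ≈ 6.53 mg/L

t_c = [1/(k_r−k_1)] ln[(k_r/k_1)(1 − D₀(k_r−k_1)/(k_1 L₀))]
= [1/(1.11−0.170)] ln[(1.11/0.170)(1 − 0.871×0.9400/(0.170×39.1))]
= (1/0.9400) ln[6.529 × 0.8768] = 1.064 × ln(5.725) = 1.064 × 1.745 = 1.856 d.
D_c = (k_1/k_r) L₀ e^(−k_1 t_c) = (0.170/1.11) × 39.1 × e^(−0.170×1.856) = 0.1532 × 39.1 × 0.7294 = 4.368 mg/L.
Minimum DO = C_s − D_c = 10.9 − 4.368 = 6.532 mg/L.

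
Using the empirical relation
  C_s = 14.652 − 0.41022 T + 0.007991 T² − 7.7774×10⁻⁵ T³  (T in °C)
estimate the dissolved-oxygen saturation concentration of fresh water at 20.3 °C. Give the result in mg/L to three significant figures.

C_s ≈ 8.97 mg/L

C_s = 14.652 − 0.41022×20.3 + 0.007991×20.3² − 7.7774×10⁻⁵×20.3³ = 8.967 mg/L.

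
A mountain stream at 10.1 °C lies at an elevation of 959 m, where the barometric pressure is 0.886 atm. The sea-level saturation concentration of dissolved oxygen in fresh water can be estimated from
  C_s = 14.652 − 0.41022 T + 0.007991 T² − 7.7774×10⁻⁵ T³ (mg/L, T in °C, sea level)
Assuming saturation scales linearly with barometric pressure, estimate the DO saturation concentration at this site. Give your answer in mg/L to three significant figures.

At sea level: C_s = 14.652 − 0.41022×10.1 + 0.007991×10.1² − 7.7774×10⁻⁵×10.1³ = 11.24 mg/L.
Pressure correction: C_s' = 11.24 × 0.886 = 9.962 mg/L.

C_s ≈ 9.96 mg/L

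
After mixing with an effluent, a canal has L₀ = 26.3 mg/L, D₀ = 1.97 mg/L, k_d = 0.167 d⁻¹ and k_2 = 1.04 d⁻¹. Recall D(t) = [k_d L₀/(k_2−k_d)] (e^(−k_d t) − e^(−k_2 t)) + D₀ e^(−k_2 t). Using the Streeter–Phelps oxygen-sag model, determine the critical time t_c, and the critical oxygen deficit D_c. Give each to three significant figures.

t_c ≈ 1.53 d; D_c ≈ 3.27 mg/L

t_c = [1/(k_2−k_d)] ln[(k_2/k_d)(1 − D₀(k_2−k_d)/(k_d L₀))]
= [1/(1.04−0.167)] ln[(1.04/0.167)(1 − 1.97×0.8730/(0.167×26.3))]
= (1/0.8730) ln[6.228 × 0.6084] = 1.145 × ln(3.789) = 1.145 × 1.332 = 1.526 d.
L(t_c) = L₀ e^(−k_d t_c) = 26.3 × 0.7751 = 20.38 mg/L, and at the critical point k_2 D_c = k_d L, so D_c = (0.167/1.04) × 20.38 = 3.273 mg/L.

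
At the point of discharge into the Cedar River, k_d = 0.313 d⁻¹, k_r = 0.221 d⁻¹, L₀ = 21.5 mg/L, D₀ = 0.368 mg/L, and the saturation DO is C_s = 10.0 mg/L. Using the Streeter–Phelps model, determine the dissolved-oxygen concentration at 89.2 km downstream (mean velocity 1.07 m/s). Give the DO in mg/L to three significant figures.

Travel time t = x/v = 89.2 km / (1.07 m/s) = 89200 m / 1.07 m/s = 83360 s = 0.9649 d.
k_d L₀/(k_r−k_d) = 0.313×21.5/(0.221−0.313) = 6.729/-0.09200 = -73.15 mg/L.
e^(−k_d t) = e^(−0.313×0.9649) = 0.7393; e^(−k_r t) = e^(−0.221×0.9649) = 0.8080.
D = -73.15 × (0.7393 − 0.8080) + 0.368 × 0.8080 = 5.020 + 0.2973 = 5.317 mg/L.
DO = C_s − D = 10.0 − 5.317 = 4.683 mg/L.

DO ≈ 4.68 mg/L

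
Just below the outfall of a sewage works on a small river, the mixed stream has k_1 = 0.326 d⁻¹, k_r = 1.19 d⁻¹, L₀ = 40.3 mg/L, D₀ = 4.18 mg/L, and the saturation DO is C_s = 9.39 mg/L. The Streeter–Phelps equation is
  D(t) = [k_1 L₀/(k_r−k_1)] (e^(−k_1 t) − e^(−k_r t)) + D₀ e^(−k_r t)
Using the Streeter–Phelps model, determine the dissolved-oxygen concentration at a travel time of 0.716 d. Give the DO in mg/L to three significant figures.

k_1 L₀/(k_r−k_1) = 0.326×40.3/(1.19−0.326) = 13.14/0.8640 = 15.21 mg/L.
e^(−k_1 t) = e^(−0.326×0.7160) = 0.7918; e^(−k_r t) = e^(−1.19×0.7160) = 0.4265.
D = 15.21 × (0.7918 − 0.4265) + 4.18 × 0.4265 = 5.554 + 1.783 = 7.337 mg/L.
DO = C_s − D = 9.39 − 7.337 = 2.053 mg/L.

DO ≈ 2.05 mg/L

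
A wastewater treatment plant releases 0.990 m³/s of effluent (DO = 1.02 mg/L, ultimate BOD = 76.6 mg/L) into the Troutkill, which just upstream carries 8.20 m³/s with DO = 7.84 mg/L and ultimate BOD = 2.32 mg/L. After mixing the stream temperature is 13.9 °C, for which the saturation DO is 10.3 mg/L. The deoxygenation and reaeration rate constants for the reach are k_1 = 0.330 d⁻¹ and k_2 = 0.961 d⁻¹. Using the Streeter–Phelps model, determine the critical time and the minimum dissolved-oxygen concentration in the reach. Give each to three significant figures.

t_c ≈ 0.274 d; minimum DO ≈ 7.06 mg/L

Mixed DO = (8.20×7.84 + 0.990×1.02)/(8.20+0.990) = 65.30/9.190 = 7.105 mg/L.
Mixed L₀ = (8.20×2.32 + 0.990×76.6)/(9.190) = 94.86/9.190 = 10.32 mg/L.
Initial deficit D₀ = C_s − DO₀ = 10.3 − 7.105 = 3.195 mg/L.
t_c = (1/0.6310) ln[(0.961/0.330)(1 − 3.195×0.6310/(0.330×10.32))] = 1.585 × ln(1.189) = 0.2739 d.
D_c = (0.330/0.961) × 10.32 × e^(−0.330×0.2739) = 0.3434 × 10.32 × 0.9136 = 3.238 mg/L.
Minimum DO = 10.3 − 3.238 = 7.062 mg/L.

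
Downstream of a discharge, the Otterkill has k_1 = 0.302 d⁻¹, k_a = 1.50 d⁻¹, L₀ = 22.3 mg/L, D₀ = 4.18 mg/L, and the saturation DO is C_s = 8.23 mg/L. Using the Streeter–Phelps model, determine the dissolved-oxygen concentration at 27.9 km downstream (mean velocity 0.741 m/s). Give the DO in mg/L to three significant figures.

Travel time t = x/v = 27.9 km / (0.741 m/s) = 27900 m / 0.741 m/s = 37650 s = 0.4358 d.
k_1 L₀/(k_a−k_1) = 0.302×22.3/(1.50−0.302) = 6.735/1.198 = 5.622 mg/L.
e^(−k_1 t) = e^(−0.302×0.4358) = 0.8767; e^(−k_a t) = e^(−1.50×0.4358) = 0.5201.
D = 5.622 × (0.8767 − 0.5201) + 4.18 × 0.5201 = 2.004 + 2.174 = 4.179 mg/L.
DO = C_s − D = 8.23 − 4.179 = 4.051 mg/L.

DO ≈ 4.05 mg/L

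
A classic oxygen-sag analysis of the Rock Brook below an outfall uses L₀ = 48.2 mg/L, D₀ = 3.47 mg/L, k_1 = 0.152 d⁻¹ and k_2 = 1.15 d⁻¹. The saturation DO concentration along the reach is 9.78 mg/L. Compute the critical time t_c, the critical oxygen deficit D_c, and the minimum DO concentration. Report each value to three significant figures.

t_c = [1/(k_2−k_1)] ln[(k_2/k_1)(1 − D₀(k_2−k_1)/(k_1 L₀))]
= [1/(1.15−0.152)] ln[(1.15/0.152)(1 − 3.47×0.9980/(0.152×48.2))]
= (1/0.9980) ln[7.566 × 0.5273] = 1.002 × ln(3.990) = 1.002 × 1.384 = 1.386 d.
L(t_c) = L₀ e^(−k_1 t_c) = 48.2 × 0.8100 = 39.04 mg/L, and at the critical point k_2 D_c = k_1 L, so D_c = (0.152/1.15) × 39.04 = 5.160 mg/L.
Minimum DO = C_s − D_c = 9.78 − 5.160 = 4.620 mg/L.

t_c ≈ 1.39 d; D_c ≈ 5.16 mg/L; min DO ≈ 4.62 mg/L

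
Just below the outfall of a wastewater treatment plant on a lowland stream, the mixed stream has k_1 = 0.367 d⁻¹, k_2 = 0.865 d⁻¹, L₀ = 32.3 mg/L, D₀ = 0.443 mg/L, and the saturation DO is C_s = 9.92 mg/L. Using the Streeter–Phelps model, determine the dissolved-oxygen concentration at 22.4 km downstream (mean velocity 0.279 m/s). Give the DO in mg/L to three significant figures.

Travel time t = x/v = 22.4 km / (0.279 m/s) = 22400 m / 0.279 m/s = 80290 s = 0.9292 d.
k_1 L₀/(k_2−k_1) = 0.367×32.3/(0.865−0.367) = 11.85/0.4980 = 23.80 mg/L.
e^(−k_1 t) = e^(−0.367×0.9292) = 0.7110; e^(−k_2 t) = e^(−0.865×0.9292) = 0.4476.
D = 23.80 × (0.7110 − 0.4476) + 0.443 × 0.4476 = 6.270 + 0.1983 = 6.468 mg/L.
DO = C_s − D = 9.92 − 6.468 = 3.452 mg/L.

DO ≈ 3.45 mg/L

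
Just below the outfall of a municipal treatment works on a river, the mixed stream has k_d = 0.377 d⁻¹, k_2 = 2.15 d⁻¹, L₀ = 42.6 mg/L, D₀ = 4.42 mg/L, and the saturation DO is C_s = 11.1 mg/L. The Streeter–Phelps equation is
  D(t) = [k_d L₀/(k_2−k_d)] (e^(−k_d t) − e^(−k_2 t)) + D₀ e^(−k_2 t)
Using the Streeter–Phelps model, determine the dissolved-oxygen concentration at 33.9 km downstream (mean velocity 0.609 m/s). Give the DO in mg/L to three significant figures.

DO ≈ 5.16 mg/L

Travel time t = x/v = 33.9 km / (0.609 m/s) = 33900 m / 0.609 m/s = 55670 s = 0.6443 d.
k_d L₀/(k_2−k_d) = 0.377×42.6/(2.15−0.377) = 16.06/1.773 = 9.058 mg/L.
e^(−k_d t) = e^(−0.377×0.6443) = 0.7844; e^(−k_2 t) = e^(−2.15×0.6443) = 0.2503.
D = 9.058 × (0.7844 − 0.2503) + 4.42 × 0.2503 = 4.838 + 1.106 = 5.944 mg/L.
DO = C_s − D = 11.1 − 5.944 = 5.156 mg/L.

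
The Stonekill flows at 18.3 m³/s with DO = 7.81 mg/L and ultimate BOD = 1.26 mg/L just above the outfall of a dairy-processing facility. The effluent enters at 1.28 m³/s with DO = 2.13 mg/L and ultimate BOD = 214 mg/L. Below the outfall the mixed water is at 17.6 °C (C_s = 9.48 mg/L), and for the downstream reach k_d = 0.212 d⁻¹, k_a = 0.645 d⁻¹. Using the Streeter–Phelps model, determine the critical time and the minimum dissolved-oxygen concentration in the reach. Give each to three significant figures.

t_c ≈ 1.83 d; minimum DO ≈ 6.10 mg/L

Mixed DO = (18.3×7.81 + 1.28×2.13)/(18.3+1.28) = 145.6/19.58 = 7.439 mg/L.
Mixed L₀ = (18.3×1.26 + 1.28×214)/(19.58) = 297.0/19.58 = 15.17 mg/L.
Initial deficit D₀ = C_s − DO₀ = 9.48 − 7.439 = 2.041 mg/L.
t_c = (1/0.4330) ln[(0.645/0.212)(1 − 2.041×0.4330/(0.212×15.17))] = 2.309 × ln(2.206) = 1.827 d.
D_c = (0.212/0.645) × 15.17 × e^(−0.212×1.827) = 0.3287 × 15.17 × 0.6788 = 3.384 mg/L.
Minimum DO = 9.48 − 3.384 = 6.096 mg/L.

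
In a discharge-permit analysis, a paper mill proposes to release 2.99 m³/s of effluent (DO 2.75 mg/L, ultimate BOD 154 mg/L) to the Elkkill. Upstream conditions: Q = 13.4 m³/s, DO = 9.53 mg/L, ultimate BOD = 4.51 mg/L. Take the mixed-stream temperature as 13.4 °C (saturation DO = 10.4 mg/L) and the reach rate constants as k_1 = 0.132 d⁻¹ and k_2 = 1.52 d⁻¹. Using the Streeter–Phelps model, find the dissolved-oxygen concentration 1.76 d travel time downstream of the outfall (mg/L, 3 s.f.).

Mixed DO = (13.4×9.53 + 2.99×2.75)/(13.4+2.99) = 135.9/16.39 = 8.293 mg/L.
Mixed L₀ = (13.4×4.51 + 2.99×154)/(16.39) = 520.9/16.39 = 31.78 mg/L.
Initial deficit D₀ = C_s − DO₀ = 10.4 − 8.293 = 2.107 mg/L.
D(1.76) = [0.132×31.78/(1.52−0.132)](e^(−0.132×1.76) − e^(−1.52×1.76)) + 2.107 e^(−1.52×1.76)
= 3.022 × (0.7927 − 0.06889) + 2.107 × 0.06889 = 2.333 mg/L.
DO = 10.4 − 2.333 = 8.067 mg/L.

DO ≈ 8.07 mg/L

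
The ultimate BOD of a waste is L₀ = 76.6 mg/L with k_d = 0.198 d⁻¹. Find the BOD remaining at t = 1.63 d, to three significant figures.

L ≈ 55.5 mg/L

L_t = L₀ e^(−k_d t) = 76.6 × e^(−0.198×1.63) = 76.6 × 0.7242 = 55.47 mg/L.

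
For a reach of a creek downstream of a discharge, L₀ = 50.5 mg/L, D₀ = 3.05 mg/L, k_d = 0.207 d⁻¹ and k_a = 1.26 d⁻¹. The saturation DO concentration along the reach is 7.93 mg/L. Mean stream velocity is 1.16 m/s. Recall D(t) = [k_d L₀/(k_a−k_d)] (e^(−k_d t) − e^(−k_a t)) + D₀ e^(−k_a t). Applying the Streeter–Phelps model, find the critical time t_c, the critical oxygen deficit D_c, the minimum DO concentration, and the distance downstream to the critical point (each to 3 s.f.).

t_c ≈ 1.37 d; D_c ≈ 6.25 mg/L; min DO ≈ 1.68 mg/L; x_c ≈ 137 km

With k_a/k_d = 6.087 and 1 − D₀(k_a−k_d)/(k_d L₀) = 0.6928,
t_c = ln(6.087 × 0.6928) / (1.26 − 0.207) = ln(4.217) / 1.053 = 1.439/1.053 = 1.367 d.
L(t_c) = L₀ e^(−k_d t_c) = 50.5 × 0.7536 = 38.06 mg/L, and at the critical point k_a D_c = k_d L, so D_c = (0.207/1.26) × 38.06 = 6.252 mg/L.
Minimum DO = C_s − D_c = 7.93 − 6.252 = 1.678 mg/L.
x_c = v t_c = 1.16 m/s × 1.367 d × 86400 s/d = 137000 m ≈ 137 km.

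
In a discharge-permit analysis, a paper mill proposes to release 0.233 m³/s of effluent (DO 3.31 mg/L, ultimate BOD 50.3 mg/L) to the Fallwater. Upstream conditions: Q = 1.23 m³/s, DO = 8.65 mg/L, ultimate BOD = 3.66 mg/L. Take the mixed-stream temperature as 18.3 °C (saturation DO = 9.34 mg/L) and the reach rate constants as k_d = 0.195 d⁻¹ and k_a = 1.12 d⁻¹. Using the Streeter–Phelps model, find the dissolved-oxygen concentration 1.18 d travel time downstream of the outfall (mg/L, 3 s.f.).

DO ≈ 7.70 mg/L

Mixed DO = (1.23×8.65 + 0.233×3.31)/(1.23+0.233) = 11.41/1.463 = 7.800 mg/L.
Mixed L₀ = (1.23×3.66 + 0.233×50.3)/(1.463) = 16.22/1.463 = 11.09 mg/L.
Initial deficit D₀ = C_s − DO₀ = 9.34 − 7.800 = 1.540 mg/L.
D(1.18) = [0.195×11.09/(1.12−0.195)](e^(−0.195×1.18) − e^(−1.12×1.18)) + 1.540 e^(−1.12×1.18)
= 2.337 × (0.7945 − 0.2667) + 1.540 × 0.2667 = 1.644 mg/L.
DO = 9.34 − 1.644 = 7.696 mg/L.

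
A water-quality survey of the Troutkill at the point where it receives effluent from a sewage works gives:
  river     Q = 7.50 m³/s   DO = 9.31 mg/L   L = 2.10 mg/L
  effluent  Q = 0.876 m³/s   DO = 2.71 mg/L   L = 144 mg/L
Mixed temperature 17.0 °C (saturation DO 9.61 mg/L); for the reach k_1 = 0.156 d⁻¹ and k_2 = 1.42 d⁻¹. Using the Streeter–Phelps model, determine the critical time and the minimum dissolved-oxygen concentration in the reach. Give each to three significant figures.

t_c ≈ 1.24 d; minimum DO ≈ 8.08 mg/L

Mixed DO = (7.50×9.31 + 0.876×2.71)/(7.50+0.876) = 72.20/8.376 = 8.620 mg/L.
Mixed L₀ = (7.50×2.10 + 0.876×144)/(8.376) = 141.9/8.376 = 16.94 mg/L.
Initial deficit D₀ = C_s − DO₀ = 9.61 − 8.620 = 0.9903 mg/L.
t_c = (1/1.264) ln[(1.42/0.156)(1 − 0.9903×1.264/(0.156×16.94))] = 0.7911 × ln(4.791) = 1.240 d.
D_c = (0.156/1.42) × 16.94 × e^(−0.156×1.240) = 0.1099 × 16.94 × 0.8242 = 1.534 mg/L.
Minimum DO = 9.61 − 1.534 = 8.076 mg/L.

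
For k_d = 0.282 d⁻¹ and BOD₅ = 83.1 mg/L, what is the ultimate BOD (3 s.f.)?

BOD₅ = L₀(1 − e^(−5k_d)) ⇒ L₀ = BOD₅ / (1 − e^(−5×0.282))
= 83.1 / (1 − 0.2441) = 83.1 / 0.7559 = 109.9 mg/L.

L₀ ≈ 110 mg/L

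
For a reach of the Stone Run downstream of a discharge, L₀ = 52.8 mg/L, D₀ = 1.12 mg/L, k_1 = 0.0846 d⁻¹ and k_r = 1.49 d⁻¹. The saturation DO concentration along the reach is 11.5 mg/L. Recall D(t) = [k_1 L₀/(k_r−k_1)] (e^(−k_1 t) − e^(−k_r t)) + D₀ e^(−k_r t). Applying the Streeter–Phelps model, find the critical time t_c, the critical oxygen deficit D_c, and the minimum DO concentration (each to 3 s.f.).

t_c = [1/(k_r−k_1)] ln[(k_r/k_1)(1 − D₀(k_r−k_1)/(k_1 L₀))]
= [1/(1.49−0.0846)] ln[(1.49/0.0846)(1 − 1.12×1.405/(0.0846×52.8))]
= (1/1.405) ln[17.61 × 0.6476] = 0.7115 × ln(11.41) = 0.7115 × 2.434 = 1.732 d.
L(t_c) = L₀ e^(−k_1 t_c) = 52.8 × 0.8637 = 45.60 mg/L, and at the critical point k_r D_c = k_1 L, so D_c = (0.0846/1.49) × 45.60 = 2.589 mg/L.
Minimum DO = C_s − D_c = 11.5 − 2.589 = 8.911 mg/L.

t_c ≈ 1.73 d; D_c ≈ 2.59 mg/L; min DO ≈ 8.91 mg/L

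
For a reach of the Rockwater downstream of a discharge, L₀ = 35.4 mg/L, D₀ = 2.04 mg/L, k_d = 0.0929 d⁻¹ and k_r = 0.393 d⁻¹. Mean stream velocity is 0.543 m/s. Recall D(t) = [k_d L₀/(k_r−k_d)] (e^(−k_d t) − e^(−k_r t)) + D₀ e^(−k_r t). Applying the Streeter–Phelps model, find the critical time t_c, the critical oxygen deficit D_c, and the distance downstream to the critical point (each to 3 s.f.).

t_c = [1/(k_r−k_d)] ln[(k_r/k_d)(1 − D₀(k_r−k_d)/(k_d L₀))]
= [1/(0.393−0.0929)] ln[(0.393/0.0929)(1 − 2.04×0.3001/(0.0929×35.4))]
= (1/0.3001) ln[4.230 × 0.8138] = 3.332 × ln(3.443) = 3.332 × 1.236 = 4.120 d.
D_c = (k_d/k_r) L₀ e^(−k_d t_c) = (0.0929/0.393) × 35.4 × e^(−0.0929×4.120) = 0.2364 × 35.4 × 0.6820 = 5.707 mg/L.
x_c = v t_c = 0.543 m/s × 4.120 d × 86400 s/d = 193300 m ≈ 193 km.

t_c ≈ 4.12 d; D_c ≈ 5.71 mg/L; x_c ≈ 193 km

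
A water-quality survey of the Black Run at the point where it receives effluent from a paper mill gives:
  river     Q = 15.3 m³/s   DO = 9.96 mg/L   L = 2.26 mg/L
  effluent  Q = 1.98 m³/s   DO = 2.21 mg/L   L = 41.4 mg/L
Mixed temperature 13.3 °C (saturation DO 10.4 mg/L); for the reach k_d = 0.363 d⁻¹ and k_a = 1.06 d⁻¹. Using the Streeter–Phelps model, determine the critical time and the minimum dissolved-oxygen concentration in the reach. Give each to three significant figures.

t_c ≈ 0.856 d; minimum DO ≈ 8.71 mg/L

Mixed DO = (15.3×9.96 + 1.98×2.21)/(15.3+1.98) = 156.8/17.28 = 9.072 mg/L.
Mixed L₀ = (15.3×2.26 + 1.98×41.4)/(17.28) = 116.5/17.28 = 6.745 mg/L.
Initial deficit D₀ = C_s − DO₀ = 10.4 − 9.072 = 1.328 mg/L.
t_c = (1/0.6970) ln[(1.06/0.363)(1 − 1.328×0.6970/(0.363×6.745))] = 1.435 × ln(1.816) = 0.8561 d.
D_c = (0.363/1.06) × 6.745 × e^(−0.363×0.8561) = 0.3425 × 6.745 × 0.7329 = 1.693 mg/L.
Minimum DO = 10.4 − 1.693 = 8.707 mg/L.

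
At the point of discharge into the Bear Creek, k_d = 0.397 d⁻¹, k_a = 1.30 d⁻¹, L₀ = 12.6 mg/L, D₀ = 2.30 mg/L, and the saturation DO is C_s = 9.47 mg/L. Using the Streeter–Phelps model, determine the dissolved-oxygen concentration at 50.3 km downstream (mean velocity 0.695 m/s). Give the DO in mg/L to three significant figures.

DO ≈ 6.59 mg/L

Travel time t = x/v = 50.3 km / (0.695 m/s) = 50300 m / 0.695 m/s = 72370 s = 0.8377 d.
k_d L₀/(k_a−k_d) = 0.397×12.6/(1.30−0.397) = 5.002/0.9030 = 5.540 mg/L.
e^(−k_d t) = e^(−0.397×0.8377) = 0.7171; e^(−k_a t) = e^(−1.30×0.8377) = 0.3366.
D = 5.540 × (0.7171 − 0.3366) + 2.30 × 0.3366 = 2.108 + 0.7741 = 2.882 mg/L.
DO = C_s − D = 9.47 − 2.882 = 6.588 mg/L.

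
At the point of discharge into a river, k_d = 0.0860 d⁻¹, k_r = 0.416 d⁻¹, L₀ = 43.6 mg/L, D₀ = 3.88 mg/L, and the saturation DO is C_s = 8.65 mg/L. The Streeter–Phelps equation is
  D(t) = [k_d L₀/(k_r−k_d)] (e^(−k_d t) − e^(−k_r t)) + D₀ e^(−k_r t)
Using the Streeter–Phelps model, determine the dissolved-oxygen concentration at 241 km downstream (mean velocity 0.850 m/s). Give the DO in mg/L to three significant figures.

DO ≈ 1.99 mg/L

Travel time t = x/v = 241 km / (0.850 m/s) = 241000 m / 0.850 m/s = 283500 s = 3.282 d.
k_d L₀/(k_r−k_d) = 0.0860×43.6/(0.416−0.0860) = 3.750/0.3300 = 11.36 mg/L.
e^(−k_d t) = e^(−0.0860×3.282) = 0.7541; e^(−k_r t) = e^(−0.416×3.282) = 0.2553.
D = 11.36 × (0.7541 − 0.2553) + 3.88 × 0.2553 = 5.667 + 0.9907 = 6.658 mg/L.
DO = C_s − D = 8.65 − 6.658 = 1.992 mg/L.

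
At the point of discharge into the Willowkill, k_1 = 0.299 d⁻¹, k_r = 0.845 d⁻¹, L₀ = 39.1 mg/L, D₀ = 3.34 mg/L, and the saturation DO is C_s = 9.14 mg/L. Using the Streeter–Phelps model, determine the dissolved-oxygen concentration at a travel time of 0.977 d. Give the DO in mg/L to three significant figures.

DO ≈ 1.07 mg/L

k_1 L₀/(k_r−k_1) = 0.299×39.1/(0.845−0.299) = 11.69/0.5460 = 21.41 mg/L.
e^(−k_1 t) = e^(−0.299×0.9770) = 0.7467; e^(−k_r t) = e^(−0.845×0.9770) = 0.4380.
D = 21.41 × (0.7467 − 0.4380) + 3.34 × 0.4380 = 6.610 + 1.463 = 8.073 mg/L.
DO = C_s − D = 9.14 − 8.073 = 1.067 mg/L.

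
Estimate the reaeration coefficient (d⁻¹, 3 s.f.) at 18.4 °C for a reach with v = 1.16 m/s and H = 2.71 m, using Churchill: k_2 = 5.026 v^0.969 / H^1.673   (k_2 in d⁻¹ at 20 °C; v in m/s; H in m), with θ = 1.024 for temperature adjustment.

k_2(20) = 5.026 × 1.16^0.969 / 2.71^1.673 = 5.026 × 1.155 / 5.301 = 1.095 d⁻¹.
k_2(18.4) = 1.095 × 1.024^(18.4−20) = 1.095 × 0.9628 = 1.054 d⁻¹.

k_2 ≈ 1.05 d⁻¹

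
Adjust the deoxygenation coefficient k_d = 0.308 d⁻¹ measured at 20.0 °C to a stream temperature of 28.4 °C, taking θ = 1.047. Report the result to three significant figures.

k_d ≈ 0.453 d⁻¹

k_d(T₂) = k_d(T₁) · θ^(T₂−T₁) = 0.308 × 1.047^(28.4−20.0)
= 0.308 × 1.047^8.40 = 0.308 × 1.471 = 0.4530 d⁻¹.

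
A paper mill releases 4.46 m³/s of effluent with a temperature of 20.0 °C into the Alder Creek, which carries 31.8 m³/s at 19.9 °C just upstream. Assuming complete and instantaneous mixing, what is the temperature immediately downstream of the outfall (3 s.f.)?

Flow-weighted mixing: C = (Q_r C_r + Q_w C_w)/(Q_r + Q_w)
= (31.8×19.9 + 4.46×20.0)/(31.8 + 4.46) = 722.0/36.26 = 19.91 °C.

19.9 °C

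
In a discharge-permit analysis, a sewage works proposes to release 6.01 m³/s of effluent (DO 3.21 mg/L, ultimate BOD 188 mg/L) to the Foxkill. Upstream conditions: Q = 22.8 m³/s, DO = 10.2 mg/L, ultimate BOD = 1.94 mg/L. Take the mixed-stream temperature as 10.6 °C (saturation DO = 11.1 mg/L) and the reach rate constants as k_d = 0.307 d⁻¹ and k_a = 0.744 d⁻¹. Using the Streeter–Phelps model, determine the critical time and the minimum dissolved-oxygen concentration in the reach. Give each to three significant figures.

t_c ≈ 1.83 d; minimum DO ≈ 1.51 mg/L

Mixed DO = (22.8×10.2 + 6.01×3.21)/(22.8+6.01) = 251.9/28.81 = 8.742 mg/L.
Mixed L₀ = (22.8×1.94 + 6.01×188)/(28.81) = 1174/28.81 = 40.75 mg/L.
Initial deficit D₀ = C_s − DO₀ = 11.1 − 8.742 = 2.358 mg/L.
t_c = (1/0.4370) ln[(0.744/0.307)(1 − 2.358×0.4370/(0.307×40.75))] = 2.288 × ln(2.224) = 1.829 d.
D_c = (0.307/0.744) × 40.75 × e^(−0.307×1.829) = 0.4126 × 40.75 × 0.5704 = 9.591 mg/L.
Minimum DO = 11.1 − 9.591 = 1.509 mg/L.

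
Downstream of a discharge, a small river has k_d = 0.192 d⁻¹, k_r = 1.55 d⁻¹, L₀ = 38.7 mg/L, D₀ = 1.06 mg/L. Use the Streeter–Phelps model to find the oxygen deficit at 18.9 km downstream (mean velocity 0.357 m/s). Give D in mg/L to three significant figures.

Travel time t = x/v = 18.9 km / (0.357 m/s) = 18900 m / 0.357 m/s = 52940 s = 0.6127 d.
k_d L₀/(k_r−k_d) = 0.192×38.7/(1.55−0.192) = 7.430/1.358 = 5.472 mg/L.
e^(−k_d t) = e^(−0.192×0.6127) = 0.8890; e^(−k_r t) = e^(−1.55×0.6127) = 0.3868.
D = 5.472 × (0.8890 − 0.3868) + 1.06 × 0.3868 = 2.748 + 0.4100 = 3.158 mg/L.

D ≈ 3.16 mg/L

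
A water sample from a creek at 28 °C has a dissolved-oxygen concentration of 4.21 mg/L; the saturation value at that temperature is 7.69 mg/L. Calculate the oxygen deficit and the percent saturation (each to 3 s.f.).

D = C_s − C = 7.69 − 4.21 = 3.48 mg/L.
% saturation = 4.21/7.69 × 100 = 54.7 %.

D ≈ 3.48 mg/L; 54.7 % saturation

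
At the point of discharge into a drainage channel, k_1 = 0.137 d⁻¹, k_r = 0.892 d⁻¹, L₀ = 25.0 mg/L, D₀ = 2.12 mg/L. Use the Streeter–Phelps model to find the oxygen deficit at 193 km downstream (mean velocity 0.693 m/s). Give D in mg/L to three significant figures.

Travel time t = x/v = 193 km / (0.693 m/s) = 193000 m / 0.693 m/s = 278500 s = 3.223 d.
k_1 L₀/(k_r−k_1) = 0.137×25.0/(0.892−0.137) = 3.425/0.7550 = 4.536 mg/L.
e^(−k_1 t) = e^(−0.137×3.223) = 0.6430; e^(−k_r t) = e^(−0.892×3.223) = 0.05640.
D = 4.536 × (0.6430 − 0.05640) + 2.12 × 0.05640 = 2.661 + 0.1196 = 2.781 mg/L.

D ≈ 2.78 mg/L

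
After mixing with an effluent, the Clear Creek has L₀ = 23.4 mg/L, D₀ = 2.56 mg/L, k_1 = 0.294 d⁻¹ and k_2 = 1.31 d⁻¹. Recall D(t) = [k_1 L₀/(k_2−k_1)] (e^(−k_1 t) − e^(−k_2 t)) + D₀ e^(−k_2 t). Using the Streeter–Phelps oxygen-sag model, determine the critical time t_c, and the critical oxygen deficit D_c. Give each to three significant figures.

t_c ≈ 1.00 d; D_c ≈ 3.91 mg/L

With k_2/k_1 = 4.456 and 1 − D₀(k_2−k_1)/(k_1 L₀) = 0.6219,
t_c = ln(4.456 × 0.6219) / (1.31 − 0.294) = ln(2.771) / 1.016 = 1.019/1.016 = 1.003 d.
L(t_c) = L₀ e^(−k_1 t_c) = 23.4 × 0.7446 = 17.42 mg/L, and at the critical point k_2 D_c = k_1 L, so D_c = (0.294/1.31) × 17.42 = 3.910 mg/L.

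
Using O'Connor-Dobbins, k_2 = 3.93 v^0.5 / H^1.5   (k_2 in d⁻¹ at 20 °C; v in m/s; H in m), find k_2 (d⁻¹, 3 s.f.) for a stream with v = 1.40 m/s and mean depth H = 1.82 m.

k_2 = 3.93 × 1.40^0.5 / 1.82^1.5 = 3.93 × 1.183 / 2.455 = 1.894 d⁻¹.

k_2 ≈ 1.89 d⁻¹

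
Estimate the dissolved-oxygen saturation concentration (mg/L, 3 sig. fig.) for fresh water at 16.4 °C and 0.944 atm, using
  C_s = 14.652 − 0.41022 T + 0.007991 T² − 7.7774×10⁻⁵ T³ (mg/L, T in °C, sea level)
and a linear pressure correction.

At sea level: C_s = 14.652 − 0.41022×16.4 + 0.007991×16.4² − 7.7774×10⁻⁵×16.4³ = 9.731 mg/L.
Pressure correction: C_s' = 9.731 × 0.944 = 9.186 mg/L.

C_s ≈ 9.19 mg/L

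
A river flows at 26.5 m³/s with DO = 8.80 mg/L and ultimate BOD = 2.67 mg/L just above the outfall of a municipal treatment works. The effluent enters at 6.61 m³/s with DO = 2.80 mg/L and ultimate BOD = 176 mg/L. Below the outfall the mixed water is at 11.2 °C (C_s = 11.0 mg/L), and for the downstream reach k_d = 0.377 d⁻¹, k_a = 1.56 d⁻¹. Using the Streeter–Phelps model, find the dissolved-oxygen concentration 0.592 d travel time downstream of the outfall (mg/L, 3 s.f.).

Mixed DO = (26.5×8.80 + 6.61×2.80)/(26.5+6.61) = 251.7/33.11 = 7.602 mg/L.
Mixed L₀ = (26.5×2.67 + 6.61×176)/(33.11) = 1234/33.11 = 37.27 mg/L.
Initial deficit D₀ = C_s − DO₀ = 11.0 − 7.602 = 3.398 mg/L.
D(0.592) = [0.377×37.27/(1.56−0.377)](e^(−0.377×0.592) − e^(−1.56×0.592)) + 3.398 e^(−1.56×0.592)
= 11.88 × (0.8000 − 0.3971) + 3.398 × 0.3971 = 6.134 mg/L.
DO = 11.0 − 6.134 = 4.866 mg/L.

DO ≈ 4.87 mg/L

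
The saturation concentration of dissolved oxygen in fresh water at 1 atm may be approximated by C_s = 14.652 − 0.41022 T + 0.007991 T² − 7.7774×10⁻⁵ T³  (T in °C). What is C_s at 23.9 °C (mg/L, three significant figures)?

C_s ≈ 8.35 mg/L

C_s = 14.652 − 0.41022×23.9 + 0.007991×23.9² − 7.7774×10⁻⁵×23.9³ = 8.351 mg/L.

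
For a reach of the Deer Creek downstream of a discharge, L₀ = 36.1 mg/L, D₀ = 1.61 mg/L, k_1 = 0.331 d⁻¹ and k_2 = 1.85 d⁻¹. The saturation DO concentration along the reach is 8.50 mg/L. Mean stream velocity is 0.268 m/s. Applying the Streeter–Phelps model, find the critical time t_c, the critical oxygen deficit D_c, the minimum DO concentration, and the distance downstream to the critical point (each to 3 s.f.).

t_c ≈ 0.982 d; D_c ≈ 4.67 mg/L; min DO ≈ 3.83 mg/L; x_c ≈ 22.7 km

At the critical point dD/dt = 0, so k_1 L₀ e^(−k_1 t) = k_2 D. Substituting D(t) from the Streeter–Phelps equation and solving for t gives
t_c = ln[(k_2/k_1)(1 − D₀(k_2−k_1)/(k_1 L₀))] / (k_2−k_1).
Here k_2−k_1 = 1.519 d⁻¹ and 1 − D₀(k_2−k_1)/(k_1 L₀) = 1 − 1.61×1.519/(0.331×36.1) = 0.7953, so
t_c = ln(5.589 × 0.7953) / 1.519 = 1.492 / 1.519 = 0.9821 d.
L(t_c) = L₀ e^(−k_1 t_c) = 36.1 × 0.7225 = 26.08 mg/L, and at the critical point k_2 D_c = k_1 L, so D_c = (0.331/1.85) × 26.08 = 4.666 mg/L.
Minimum DO = C_s − D_c = 8.50 − 4.666 = 3.834 mg/L.
x_c = v t_c = 0.268 m/s × 0.9821 d × 86400 s/d = 22740 m ≈ 22.7 km.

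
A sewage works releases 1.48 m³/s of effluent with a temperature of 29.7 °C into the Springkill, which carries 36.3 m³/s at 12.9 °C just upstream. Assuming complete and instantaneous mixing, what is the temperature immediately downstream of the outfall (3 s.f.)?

Flow-weighted mixing: C = (Q_r C_r + Q_w C_w)/(Q_r + Q_w)
= (36.3×12.9 + 1.48×29.7)/(36.3 + 1.48) = 512.2/37.78 = 13.56 °C.

13.6 °C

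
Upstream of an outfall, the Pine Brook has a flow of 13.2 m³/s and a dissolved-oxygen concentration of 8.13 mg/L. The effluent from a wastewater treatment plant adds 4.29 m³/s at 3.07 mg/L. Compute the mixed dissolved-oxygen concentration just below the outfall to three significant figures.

Flow-weighted mixing: C = (Q_r C_r + Q_w C_w)/(Q_r + Q_w)
= (13.2×8.13 + 4.29×3.07)/(13.2 + 4.29) = 120.5/17.49 = 6.889 mg/L.

6.89 mg/L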